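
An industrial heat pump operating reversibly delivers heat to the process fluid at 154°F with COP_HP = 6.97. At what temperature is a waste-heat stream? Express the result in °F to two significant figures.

66 °F

COP_HP = T_H/(T_H − T_C) gives T_H − T_C = T_H/COP.
With T_H = 340.93 K, T_C = 340.93 × (1 − 1/6.97) = 292.01 K.
Converting, 292.01 K = 65.96°F.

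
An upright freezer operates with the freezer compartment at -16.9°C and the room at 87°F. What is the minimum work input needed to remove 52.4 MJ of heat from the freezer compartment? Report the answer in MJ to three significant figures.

In absolute terms T_C = 256.25 K and T_H = 303.71 K, so ΔT = 47.46 K.
The reversible limit is COP_R = T_C/ΔT = 5.400, so W_min = Q_C/COP = Q_C·ΔT/T_C.
W_min = 52.40 × 47.46/256.25 = 9.704 MJ.

9.70 MJ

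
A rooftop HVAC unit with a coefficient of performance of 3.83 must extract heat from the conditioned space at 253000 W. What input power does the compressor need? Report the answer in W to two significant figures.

66000 W

Ẇ = Q̇_C/COP = 253000/3.83 = 66060 W.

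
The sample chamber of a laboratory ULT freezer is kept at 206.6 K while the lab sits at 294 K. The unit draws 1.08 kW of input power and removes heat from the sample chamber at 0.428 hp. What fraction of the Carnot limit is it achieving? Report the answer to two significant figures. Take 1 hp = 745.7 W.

Converting, Q̇_C = 0.4280 hp = 0.3192 kW, so COP_actual = Q̇_C/Ẇ = 0.3192/1.080 = 0.2955.
The reservoir spacing is ΔT = 294 − 206.6 = 87.40 K.
COP_Carnot = T_C/ΔT = 206.60/87.40 = 2.364.
η_II = COP_actual/COP_Carnot = 0.2955/2.364 = 0.1250.

0.13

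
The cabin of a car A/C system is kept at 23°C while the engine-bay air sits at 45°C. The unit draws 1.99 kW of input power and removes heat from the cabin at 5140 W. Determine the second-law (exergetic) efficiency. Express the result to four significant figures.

Converting, Q̇_C = 5140 W = 5.140 kW, so COP_actual = Q̇_C/Ẇ = 5.140/1.990 = 2.583.
In absolute terms T_C = 296.15 K and T_H = 318.15 K, so ΔT = 22.00 K.
COP_Carnot = T_C/ΔT = 296.15/22.00 = 13.46.
η_II = COP_actual/COP_Carnot = 2.583/13.46 = 0.1919.

0.1919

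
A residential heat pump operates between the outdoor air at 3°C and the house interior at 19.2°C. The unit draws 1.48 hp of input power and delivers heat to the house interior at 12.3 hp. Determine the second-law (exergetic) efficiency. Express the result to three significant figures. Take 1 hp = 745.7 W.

COP_actual = Q̇_H/Ẇ = 12.30/1.480 = 8.311.
In absolute terms T_C = 276.15 K and T_H = 292.35 K, so ΔT = 16.20 K.
COP_Carnot = T_H/ΔT = 292.35/16.20 = 18.05.
η_II = COP_actual/COP_Carnot = 8.311/18.05 = 0.4605.

0.461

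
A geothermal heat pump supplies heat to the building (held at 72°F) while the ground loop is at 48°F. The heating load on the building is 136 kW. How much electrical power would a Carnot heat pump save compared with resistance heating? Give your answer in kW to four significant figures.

129.9 kW

In absolute terms T_C = 282.04 K and T_H = 295.37 K, so ΔT = 13.33 K.
COP_Carnot = T_H/ΔT = 295.37/13.33 = 22.15.
Resistance heating needs Ẇ_res = Q̇_H = 136.0 kW; the reversible heat pump needs only Ẇ_hp = Q̇_H/COP = 6.139 kW.
Saving = 136.0 − 6.139 = 129.9 kW.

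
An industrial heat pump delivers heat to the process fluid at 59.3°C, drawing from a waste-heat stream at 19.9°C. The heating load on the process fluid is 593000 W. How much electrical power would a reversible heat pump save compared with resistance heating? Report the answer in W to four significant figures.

522700 W

In absolute terms T_C = 293.05 K and T_H = 332.45 K, so ΔT = 39.40 K.
COP_Carnot = T_H/ΔT = 332.45/39.40 = 8.438.
Resistance heating needs Ẇ_res = Q̇_H = 593000 W; the reversible heat pump needs only Ẇ_hp = Q̇_H/COP = 70280 W.
Saving = 593000 − 70280 = 522700 W.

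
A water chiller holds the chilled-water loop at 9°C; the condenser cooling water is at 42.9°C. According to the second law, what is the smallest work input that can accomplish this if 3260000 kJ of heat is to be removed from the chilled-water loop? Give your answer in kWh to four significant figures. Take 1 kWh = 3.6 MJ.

108.8 kWh

In absolute terms T_C = 282.15 K and T_H = 316.05 K, so ΔT = 33.90 K.
The reversible limit is COP_R = T_C/ΔT = 8.323, so W_min = Q_C/COP = Q_C·ΔT/T_C.
W_min = 3260000 × 33.90/282.15 = 391700 kJ = 108.8 kWh.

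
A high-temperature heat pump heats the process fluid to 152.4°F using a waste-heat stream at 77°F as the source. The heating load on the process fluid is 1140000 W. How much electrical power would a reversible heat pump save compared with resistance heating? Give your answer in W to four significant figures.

999600 W

In absolute terms T_C = 298.15 K and T_H = 340.04 K, so ΔT = 41.89 K.
COP_Carnot = T_H/ΔT = 340.04/41.89 = 8.118.
Resistance heating needs Ẇ_res = Q̇_H = 1140000 W; the reversible heat pump needs only Ẇ_hp = Q̇_H/COP = 140400 W.
Saving = 1140000 − 140400 = 999600 W.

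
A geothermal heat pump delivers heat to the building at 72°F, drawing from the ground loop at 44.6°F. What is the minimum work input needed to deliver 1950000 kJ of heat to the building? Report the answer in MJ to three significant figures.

100 MJ

In absolute terms T_C = 280.15 K and T_H = 295.37 K, so ΔT = 15.22 K.
The reversible limit is COP_HP = T_H/ΔT = 19.40, so W_min = Q_H/COP = Q_H·ΔT/T_H.
W_min = 1950000 × 15.22/295.37 = 100500 kJ = 100.5 MJ.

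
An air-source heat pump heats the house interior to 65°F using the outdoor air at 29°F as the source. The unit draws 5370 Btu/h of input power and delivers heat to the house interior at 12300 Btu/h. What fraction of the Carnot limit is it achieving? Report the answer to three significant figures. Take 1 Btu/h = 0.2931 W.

COP_actual = Q̇_H/Ẇ = 12300/5370 = 2.291.
In absolute terms T_C = 271.48 K and T_H = 291.48 K, so ΔT = 20.00 K.
COP_Carnot = T_H/ΔT = 291.48/20.00 = 14.57.
η_II = COP_actual/COP_Carnot = 2.291/14.57 = 0.1572.

0.157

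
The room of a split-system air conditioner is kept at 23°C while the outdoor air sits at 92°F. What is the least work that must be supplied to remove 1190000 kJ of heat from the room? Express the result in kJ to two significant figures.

In absolute terms T_C = 296.15 K and T_H = 306.48 K, so ΔT = 10.33 K.
The reversible limit is COP_R = T_C/ΔT = 28.66, so W_min = Q_C/COP = Q_C·ΔT/T_C.
W_min = 1190000 × 10.33/296.15 = 41520 kJ.

42000 kJ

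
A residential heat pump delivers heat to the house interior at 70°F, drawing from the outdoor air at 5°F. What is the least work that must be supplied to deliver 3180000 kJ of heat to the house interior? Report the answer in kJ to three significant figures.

390000 kJ

In absolute terms T_C = 258.15 K and T_H = 294.26 K, so ΔT = 36.11 K.
The reversible limit is COP_HP = T_H/ΔT = 8.149, so W_min = Q_H/COP = Q_H·ΔT/T_H.
W_min = 3180000 × 36.11/294.26 = 390200 kJ.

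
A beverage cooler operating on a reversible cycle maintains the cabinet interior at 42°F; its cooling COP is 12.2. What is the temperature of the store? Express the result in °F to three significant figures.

83.1 °F

COP_R = T_C/(T_H − T_C) gives T_H − T_C = T_C/COP.
With T_C = 278.71 K, T_H = 278.71 × (1 + 1/12.2) = 301.55 K.
Converting, 301.55 K = 83.12°F.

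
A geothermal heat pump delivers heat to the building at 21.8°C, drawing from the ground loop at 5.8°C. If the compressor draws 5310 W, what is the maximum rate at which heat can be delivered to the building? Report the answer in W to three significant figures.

97900 W

In absolute terms T_C = 278.95 K and T_H = 294.95 K, so ΔT = 16.00 K.
COP_Carnot = T_H/ΔT = 294.95/16.00 = 18.43.
Q̇_max = COP_Carnot × Ẇ = 18.43 × 5310 W = 97890 W.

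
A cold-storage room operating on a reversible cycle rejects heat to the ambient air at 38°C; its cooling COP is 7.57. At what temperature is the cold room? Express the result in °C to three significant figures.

1.69 °C

For a Carnot refrigerator COP_R = T_C/(T_H − T_C), so T_C = COP·T_H/(1 + COP).
With T_H = 311.15 K, T_C = 7.57 × 311.15/8.570 = 274.84 K.
Converting, 274.84 K = 1.69°C.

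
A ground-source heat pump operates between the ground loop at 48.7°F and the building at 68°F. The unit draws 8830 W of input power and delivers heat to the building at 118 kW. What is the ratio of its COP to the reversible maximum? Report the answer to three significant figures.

0.489

Converting, Q̇_H = 118.0 kW = 118000 W, so COP_actual = Q̇_H/Ẇ = 118000/8830 = 13.36.
In absolute terms T_C = 282.43 K and T_H = 293.15 K, so ΔT = 10.72 K.
COP_Carnot = T_H/ΔT = 293.15/10.72 = 27.34.
η_II = COP_actual/COP_Carnot = 13.36/27.34 = 0.4888.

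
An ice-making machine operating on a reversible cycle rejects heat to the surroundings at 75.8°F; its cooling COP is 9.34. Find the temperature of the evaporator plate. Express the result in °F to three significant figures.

24.0 °F

For a Carnot refrigerator COP_R = T_C/(T_H − T_C), so T_C = COP·T_H/(1 + COP).
With T_H = 297.48 K, T_C = 9.34 × 297.48/10.34 = 268.71 K.
Converting, 268.71 K = 24.01°F.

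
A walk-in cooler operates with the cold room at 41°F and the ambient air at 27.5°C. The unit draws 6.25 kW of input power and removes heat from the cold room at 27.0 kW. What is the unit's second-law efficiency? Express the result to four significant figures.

COP_actual = Q̇_C/Ẇ = 27.00/6.250 = 4.320.
In absolute terms T_C = 278.15 K and T_H = 300.65 K, so ΔT = 22.50 K.
COP_Carnot = T_C/ΔT = 278.15/22.50 = 12.36.
η_II = COP_actual/COP_Carnot = 4.320/12.36 = 0.3495.

0.3495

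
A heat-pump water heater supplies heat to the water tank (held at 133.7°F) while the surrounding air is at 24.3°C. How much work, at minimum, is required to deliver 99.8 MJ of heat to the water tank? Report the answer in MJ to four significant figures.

9.748 MJ

In absolute terms T_C = 297.45 K and T_H = 329.65 K, so ΔT = 32.20 K.
The reversible limit is COP_HP = T_H/ΔT = 10.24, so W_min = Q_H/COP = Q_H·ΔT/T_H.
W_min = 99.80 × 32.20/329.65 = 9.748 MJ.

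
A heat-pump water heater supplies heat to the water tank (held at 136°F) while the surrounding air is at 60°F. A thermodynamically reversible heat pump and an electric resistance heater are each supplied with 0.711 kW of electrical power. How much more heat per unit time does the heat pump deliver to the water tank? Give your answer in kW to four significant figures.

4.862 kW

In absolute terms T_C = 288.71 K and T_H = 330.93 K, so ΔT = 42.22 K.
COP_Carnot = T_H/ΔT = 330.93/42.22 = 7.838.
The heat pump delivers Q̇_H = COP × Ẇ = 5.573 kW; the resistance heater delivers Ẇ = 0.7110 kW.
Extra = (COP − 1)·Ẇ = 4.862 kW.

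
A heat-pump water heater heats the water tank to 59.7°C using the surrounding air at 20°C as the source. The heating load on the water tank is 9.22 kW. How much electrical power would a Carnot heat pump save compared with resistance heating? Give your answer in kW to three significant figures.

8.12 kW

In absolute terms T_C = 293.15 K and T_H = 332.85 K, so ΔT = 39.70 K.
COP_Carnot = T_H/ΔT = 332.85/39.70 = 8.384.
Resistance heating needs Ẇ_res = Q̇_H = 9.220 kW; the reversible heat pump needs only Ẇ_hp = Q̇_H/COP = 1.100 kW.
Saving = 9.220 − 1.100 = 8.120 kW.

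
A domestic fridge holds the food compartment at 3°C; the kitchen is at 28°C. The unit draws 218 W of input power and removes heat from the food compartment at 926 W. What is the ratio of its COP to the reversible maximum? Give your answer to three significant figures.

COP_actual = Q̇_C/Ẇ = 926.0/218.0 = 4.248.
In absolute terms T_C = 276.15 K and T_H = 301.15 K, so ΔT = 25.00 K.
COP_Carnot = T_C/ΔT = 276.15/25.00 = 11.05.
η_II = COP_actual/COP_Carnot = 4.248/11.05 = 0.3845.

0.385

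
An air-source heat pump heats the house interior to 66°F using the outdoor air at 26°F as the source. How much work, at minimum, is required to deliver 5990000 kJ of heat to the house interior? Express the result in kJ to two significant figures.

460000 kJ

In absolute terms T_C = 269.82 K and T_H = 292.04 K, so ΔT = 22.22 K.
The reversible limit is COP_HP = T_H/ΔT = 13.14, so W_min = Q_H/COP = Q_H·ΔT/T_H.
W_min = 5990000 × 22.22/292.04 = 455800 kJ.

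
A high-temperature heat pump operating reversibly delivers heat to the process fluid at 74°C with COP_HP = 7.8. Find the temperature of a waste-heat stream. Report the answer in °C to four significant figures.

COP_HP = T_H/(T_H − T_C) gives T_H − T_C = T_H/COP.
With T_H = 347.15 K, T_C = 347.15 × (1 − 1/7.8) = 302.64 K.
Converting, 302.64 K = 29.49°C.

29.49 °C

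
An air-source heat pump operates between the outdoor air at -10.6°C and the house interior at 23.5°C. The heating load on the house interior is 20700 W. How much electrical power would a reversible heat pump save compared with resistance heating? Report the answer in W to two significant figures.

In absolute terms T_C = 262.55 K and T_H = 296.65 K, so ΔT = 34.10 K.
COP_Carnot = T_H/ΔT = 296.65/34.10 = 8.699.
Resistance heating needs Ẇ_res = Q̇_H = 20700 W; the reversible heat pump needs only Ẇ_hp = Q̇_H/COP = 2379 W.
Saving = 20700 − 2379 = 18320 W.

18000 W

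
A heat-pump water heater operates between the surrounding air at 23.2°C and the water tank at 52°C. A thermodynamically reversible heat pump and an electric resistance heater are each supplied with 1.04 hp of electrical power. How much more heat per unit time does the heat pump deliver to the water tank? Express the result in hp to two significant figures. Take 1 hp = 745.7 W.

11 hp

In absolute terms T_C = 296.35 K and T_H = 325.15 K, so ΔT = 28.80 K.
COP_Carnot = T_H/ΔT = 325.15/28.80 = 11.29.
The heat pump delivers Q̇_H = COP × Ẇ = 11.74 hp; the resistance heater delivers Ẇ = 1.040 hp.
Extra = (COP − 1)·Ẇ = 10.70 hp.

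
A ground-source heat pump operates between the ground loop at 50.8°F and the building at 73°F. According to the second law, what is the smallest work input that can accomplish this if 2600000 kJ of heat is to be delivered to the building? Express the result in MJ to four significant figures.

In absolute terms T_C = 283.59 K and T_H = 295.93 K, so ΔT = 12.33 K.
The reversible limit is COP_HP = T_H/ΔT = 23.99, so W_min = Q_H/COP = Q_H·ΔT/T_H.
W_min = 2600000 × 12.33/295.93 = 108400 kJ = 108.4 MJ.

108.4 MJ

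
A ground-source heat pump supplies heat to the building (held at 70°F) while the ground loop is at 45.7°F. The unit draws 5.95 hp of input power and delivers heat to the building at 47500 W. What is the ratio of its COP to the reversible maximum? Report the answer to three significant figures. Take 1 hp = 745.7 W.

0.491

Converting, Q̇_H = 47500 W = 63.70 hp, so COP_actual = Q̇_H/Ẇ = 63.70/5.950 = 10.71.
In absolute terms T_C = 280.76 K and T_H = 294.26 K, so ΔT = 13.50 K.
COP_Carnot = T_H/ΔT = 294.26/13.50 = 21.80.
η_II = COP_actual/COP_Carnot = 10.71/21.80 = 0.4911.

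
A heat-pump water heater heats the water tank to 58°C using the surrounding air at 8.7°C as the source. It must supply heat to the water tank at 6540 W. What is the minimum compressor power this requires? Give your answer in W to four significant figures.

973.6 W

In absolute terms T_C = 281.85 K and T_H = 331.15 K, so ΔT = 49.30 K.
COP_Carnot = T_H/ΔT = 331.15/49.30 = 6.717.
Ẇ_min = Q̇/COP_Carnot = 6540/6.717 = 973.6 W.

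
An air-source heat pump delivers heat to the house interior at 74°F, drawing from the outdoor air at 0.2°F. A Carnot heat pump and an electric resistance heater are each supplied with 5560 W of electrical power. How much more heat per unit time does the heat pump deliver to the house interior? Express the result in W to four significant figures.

34650 W

In absolute terms T_C = 255.48 K and T_H = 296.48 K, so ΔT = 41.00 K.
COP_Carnot = T_H/ΔT = 296.48/41.00 = 7.231.
The heat pump delivers Q̇_H = COP × Ẇ = 40210 W; the resistance heater delivers Ẇ = 5560 W.
Extra = (COP − 1)·Ẇ = 34650 W.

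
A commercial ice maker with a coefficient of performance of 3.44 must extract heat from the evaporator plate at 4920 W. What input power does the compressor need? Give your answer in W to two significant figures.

Ẇ = Q̇_C/COP = 4920/3.44 = 1430 W.

1400 W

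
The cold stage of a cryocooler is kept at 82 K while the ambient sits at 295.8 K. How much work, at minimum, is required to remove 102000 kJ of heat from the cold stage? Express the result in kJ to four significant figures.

The reservoir spacing is ΔT = 295.8 − 82 = 213.8 K.
The reversible limit is COP_R = T_C/ΔT = 0.3835, so W_min = Q_C/COP = Q_C·ΔT/T_C.
W_min = 102000 × 213.8/82.00 = 265900 kJ.

265900 kJ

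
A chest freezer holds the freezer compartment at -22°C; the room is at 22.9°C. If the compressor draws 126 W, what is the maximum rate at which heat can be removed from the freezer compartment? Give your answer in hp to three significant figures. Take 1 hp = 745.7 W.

0.945 hp

In absolute terms T_C = 251.15 K and T_H = 296.05 K, so ΔT = 44.90 K.
COP_Carnot = T_C/ΔT = 251.15/44.90 = 5.594.
Q̇_max = COP_Carnot × Ẇ = 5.594 × 126.0 W = 704.8 W = 0.9451 hp.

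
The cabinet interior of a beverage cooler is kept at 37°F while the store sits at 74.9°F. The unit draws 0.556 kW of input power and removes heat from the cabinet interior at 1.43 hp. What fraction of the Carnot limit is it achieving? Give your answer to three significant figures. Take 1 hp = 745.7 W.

0.146

Converting, Q̇_C = 1.430 hp = 1.066 kW, so COP_actual = Q̇_C/Ẇ = 1.066/0.5560 = 1.918.
In absolute terms T_C = 275.93 K and T_H = 296.98 K, so ΔT = 21.06 K.
COP_Carnot = T_C/ΔT = 275.93/21.06 = 13.10.
η_II = COP_actual/COP_Carnot = 1.918/13.10 = 0.1464.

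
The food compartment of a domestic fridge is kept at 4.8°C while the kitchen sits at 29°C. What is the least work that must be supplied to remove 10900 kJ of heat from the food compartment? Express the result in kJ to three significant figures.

In absolute terms T_C = 277.95 K and T_H = 302.15 K, so ΔT = 24.20 K.
The reversible limit is COP_R = T_C/ΔT = 11.49, so W_min = Q_C/COP = Q_C·ΔT/T_C.
W_min = 10900 × 24.20/277.95 = 949.0 kJ.

949 kJ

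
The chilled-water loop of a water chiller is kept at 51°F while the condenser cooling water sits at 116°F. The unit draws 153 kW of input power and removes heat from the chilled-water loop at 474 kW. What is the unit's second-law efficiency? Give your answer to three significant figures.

0.394

COP_actual = Q̇_C/Ẇ = 474.0/153.0 = 3.098.
In absolute terms T_C = 283.71 K and T_H = 319.82 K, so ΔT = 36.11 K.
COP_Carnot = T_C/ΔT = 283.71/36.11 = 7.856.
η_II = COP_actual/COP_Carnot = 3.098/7.856 = 0.3943.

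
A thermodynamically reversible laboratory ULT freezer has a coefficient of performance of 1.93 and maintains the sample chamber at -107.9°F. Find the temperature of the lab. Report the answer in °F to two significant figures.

74 °F

COP_R = T_C/(T_H − T_C) gives T_H − T_C = T_C/COP.
With T_C = 195.43 K, T_H = 195.43 × (1 + 1/1.93) = 296.69 K.
Converting, 296.69 K = 74.36°F.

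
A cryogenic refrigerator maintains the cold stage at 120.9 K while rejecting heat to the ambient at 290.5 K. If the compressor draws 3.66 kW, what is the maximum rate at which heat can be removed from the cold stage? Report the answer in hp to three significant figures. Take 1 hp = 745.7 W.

The reservoir spacing is ΔT = 290.5 − 120.9 = 169.6 K.
COP_Carnot = T_C/ΔT = 120.90/169.6 = 0.7129.
Q̇_max = COP_Carnot × Ẇ = 0.7129 × 3.660 kW = 2.609 kW = 3.499 hp.

3.50 hp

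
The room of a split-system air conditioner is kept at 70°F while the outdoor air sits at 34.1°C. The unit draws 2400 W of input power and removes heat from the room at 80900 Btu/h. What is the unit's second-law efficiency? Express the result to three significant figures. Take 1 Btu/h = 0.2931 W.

Converting, Q̇_C = 80900 Btu/h = 23710 W, so COP_actual = Q̇_C/Ẇ = 23710/2400 = 9.880.
In absolute terms T_C = 294.26 K and T_H = 307.25 K, so ΔT = 12.99 K.
COP_Carnot = T_C/ΔT = 294.26/12.99 = 22.65.
η_II = COP_actual/COP_Carnot = 9.880/22.65 = 0.4361.

0.436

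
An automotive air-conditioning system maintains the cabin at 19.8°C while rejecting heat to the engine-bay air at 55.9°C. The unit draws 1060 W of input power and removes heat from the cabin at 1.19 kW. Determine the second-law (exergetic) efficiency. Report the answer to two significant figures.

Converting, Q̇_C = 1.190 kW = 1190 W, so COP_actual = Q̇_C/Ẇ = 1190/1060 = 1.123.
In absolute terms T_C = 292.95 K and T_H = 329.05 K, so ΔT = 36.10 K.
COP_Carnot = T_C/ΔT = 292.95/36.10 = 8.115.
η_II = COP_actual/COP_Carnot = 1.123/8.115 = 0.1383.

0.14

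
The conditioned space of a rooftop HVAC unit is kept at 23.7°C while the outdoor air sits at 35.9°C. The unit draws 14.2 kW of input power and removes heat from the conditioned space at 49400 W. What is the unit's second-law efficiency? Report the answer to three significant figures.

0.143

Converting, Q̇_C = 49400 W = 49.40 kW, so COP_actual = Q̇_C/Ẇ = 49.40/14.20 = 3.479.
In absolute terms T_C = 296.85 K and T_H = 309.05 K, so ΔT = 12.20 K.
COP_Carnot = T_C/ΔT = 296.85/12.20 = 24.33.
η_II = COP_actual/COP_Carnot = 3.479/24.33 = 0.1430.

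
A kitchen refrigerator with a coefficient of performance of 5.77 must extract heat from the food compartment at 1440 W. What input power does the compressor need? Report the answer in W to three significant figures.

Ẇ = Q̇_C/COP = 1440/5.77 = 249.6 W.

250 W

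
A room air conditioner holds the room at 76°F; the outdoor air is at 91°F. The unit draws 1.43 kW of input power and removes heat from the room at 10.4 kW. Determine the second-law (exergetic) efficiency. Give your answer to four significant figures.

0.2037

COP_actual = Q̇_C/Ẇ = 10.40/1.430 = 7.273.
In absolute terms T_C = 297.59 K and T_H = 305.93 K, so ΔT = 8.333 K.
COP_Carnot = T_C/ΔT = 297.59/8.333 = 35.71.
η_II = COP_actual/COP_Carnot = 7.273/35.71 = 0.2037.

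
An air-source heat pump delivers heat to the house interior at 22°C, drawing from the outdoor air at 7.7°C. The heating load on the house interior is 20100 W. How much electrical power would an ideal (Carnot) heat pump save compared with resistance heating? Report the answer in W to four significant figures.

19130 W

In absolute terms T_C = 280.85 K and T_H = 295.15 K, so ΔT = 14.30 K.
COP_Carnot = T_H/ΔT = 295.15/14.30 = 20.64.
Resistance heating needs Ẇ_res = Q̇_H = 20100 W; the reversible heat pump needs only Ẇ_hp = Q̇_H/COP = 973.8 W.
Saving = 20100 − 973.8 = 19130 W.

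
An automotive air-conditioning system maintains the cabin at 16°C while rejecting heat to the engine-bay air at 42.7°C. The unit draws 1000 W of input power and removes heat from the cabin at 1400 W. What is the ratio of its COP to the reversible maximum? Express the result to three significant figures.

0.129

COP_actual = Q̇_C/Ẇ = 1400/1000 = 1.400.
In absolute terms T_C = 289.15 K and T_H = 315.85 K, so ΔT = 26.70 K.
COP_Carnot = T_C/ΔT = 289.15/26.70 = 10.83.
η_II = COP_actual/COP_Carnot = 1.400/10.83 = 0.1293.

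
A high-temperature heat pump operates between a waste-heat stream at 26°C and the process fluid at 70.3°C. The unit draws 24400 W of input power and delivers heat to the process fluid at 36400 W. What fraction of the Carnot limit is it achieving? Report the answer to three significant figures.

0.192

COP_actual = Q̇_H/Ẇ = 36400/24400 = 1.492.
In absolute terms T_C = 299.15 K and T_H = 343.45 K, so ΔT = 44.30 K.
COP_Carnot = T_H/ΔT = 343.45/44.30 = 7.753.
η_II = COP_actual/COP_Carnot = 1.492/7.753 = 0.1924.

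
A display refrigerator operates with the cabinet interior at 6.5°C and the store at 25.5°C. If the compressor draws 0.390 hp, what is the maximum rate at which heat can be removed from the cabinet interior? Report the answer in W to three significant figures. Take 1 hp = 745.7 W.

4280 W

In absolute terms T_C = 279.65 K and T_H = 298.65 K, so ΔT = 19.00 K.
COP_Carnot = T_C/ΔT = 279.65/19.00 = 14.72.
Q̇_max = COP_Carnot × Ẇ = 14.72 × 0.3900 hp = 5.740 hp = 4280 W.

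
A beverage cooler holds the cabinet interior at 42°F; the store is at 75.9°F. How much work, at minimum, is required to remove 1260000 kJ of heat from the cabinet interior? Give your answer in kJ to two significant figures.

85000 kJ

In absolute terms T_C = 278.71 K and T_H = 297.54 K, so ΔT = 18.83 K.
The reversible limit is COP_R = T_C/ΔT = 14.80, so W_min = Q_C/COP = Q_C·ΔT/T_C.
W_min = 1260000 × 18.83/278.71 = 85140 kJ.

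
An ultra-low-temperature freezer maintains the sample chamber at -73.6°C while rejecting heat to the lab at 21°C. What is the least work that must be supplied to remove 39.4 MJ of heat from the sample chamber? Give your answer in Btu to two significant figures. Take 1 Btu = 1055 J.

18000 Btu

In absolute terms T_C = 199.55 K and T_H = 294.15 K, so ΔT = 94.60 K.
The reversible limit is COP_R = T_C/ΔT = 2.109, so W_min = Q_C/COP = Q_C·ΔT/T_C.
W_min = 39.40 × 94.60/199.55 = 18.68 MJ = 17700 Btu.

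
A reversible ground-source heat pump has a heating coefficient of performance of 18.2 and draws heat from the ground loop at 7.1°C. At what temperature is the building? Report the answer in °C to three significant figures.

COP_HP = T_H/(T_H − T_C) rearranges to T_H = COP·T_C/(COP − 1).
With T_C = 280.25 K, T_H = 18.2 × 280.25/17.20 = 296.54 K.
Converting, 296.54 K = 23.39°C.

23.4 °C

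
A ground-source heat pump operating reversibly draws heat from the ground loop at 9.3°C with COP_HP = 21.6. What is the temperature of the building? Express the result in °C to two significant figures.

COP_HP = T_H/(T_H − T_C) rearranges to T_H = COP·T_C/(COP − 1).
With T_C = 282.45 K, T_H = 21.6 × 282.45/20.60 = 296.16 K.
Converting, 296.16 K = 23.01°C.

23 °C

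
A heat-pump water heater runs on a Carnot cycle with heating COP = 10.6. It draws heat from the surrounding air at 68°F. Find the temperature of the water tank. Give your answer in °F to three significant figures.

COP_HP = T_H/(T_H − T_C) rearranges to T_H = COP·T_C/(COP − 1).
With T_C = 293.15 K, T_H = 10.6 × 293.15/9.600 = 323.69 K.
Converting, 323.69 K = 122.97°F.

123 °F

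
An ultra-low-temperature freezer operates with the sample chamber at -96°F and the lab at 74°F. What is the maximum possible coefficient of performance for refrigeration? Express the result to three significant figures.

2.14

In absolute terms T_C = 202.04 K and T_H = 296.48 K, so ΔT = 94.44 K.
For a reversible cycle, COP_Carnot = T_C/ΔT = 202.04/94.44 = 2.139.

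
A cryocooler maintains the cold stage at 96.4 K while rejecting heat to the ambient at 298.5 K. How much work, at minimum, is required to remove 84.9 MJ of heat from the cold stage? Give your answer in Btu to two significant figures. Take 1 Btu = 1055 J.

170000 Btu

The reservoir spacing is ΔT = 298.5 − 96.4 = 202.1 K.
The reversible limit is COP_R = T_C/ΔT = 0.4770, so W_min = Q_C/COP = Q_C·ΔT/T_C.
W_min = 84.90 × 202.1/96.40 = 178.0 MJ = 168700 Btu.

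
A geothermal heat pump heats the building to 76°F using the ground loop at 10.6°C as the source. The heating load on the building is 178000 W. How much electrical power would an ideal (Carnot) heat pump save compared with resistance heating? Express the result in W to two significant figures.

In absolute terms T_C = 283.75 K and T_H = 297.59 K, so ΔT = 13.84 K.
COP_Carnot = T_H/ΔT = 297.59/13.84 = 21.50.
Resistance heating needs Ẇ_res = Q̇_H = 178000 W; the reversible heat pump needs only Ẇ_hp = Q̇_H/COP = 8281 W.
Saving = 178000 − 8281 = 169700 W.

170000 W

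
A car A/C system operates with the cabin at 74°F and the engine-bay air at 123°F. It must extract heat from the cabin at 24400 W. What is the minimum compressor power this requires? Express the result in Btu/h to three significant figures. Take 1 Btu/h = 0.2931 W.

In absolute terms T_C = 296.48 K and T_H = 323.71 K, so ΔT = 27.22 K.
COP_Carnot = T_C/ΔT = 296.48/27.22 = 10.89.
Ẇ_min = Q̇/COP_Carnot = 24400/10.89 = 2240 W = 7644 Btu/h.

7640 Btu/h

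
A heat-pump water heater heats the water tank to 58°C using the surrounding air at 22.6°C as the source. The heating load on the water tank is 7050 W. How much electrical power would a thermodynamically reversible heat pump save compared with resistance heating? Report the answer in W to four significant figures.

In absolute terms T_C = 295.75 K and T_H = 331.15 K, so ΔT = 35.40 K.
COP_Carnot = T_H/ΔT = 331.15/35.40 = 9.355.
Resistance heating needs Ẇ_res = Q̇_H = 7050 W; the reversible heat pump needs only Ẇ_hp = Q̇_H/COP = 753.6 W.
Saving = 7050 − 753.6 = 6296 W.

6296 W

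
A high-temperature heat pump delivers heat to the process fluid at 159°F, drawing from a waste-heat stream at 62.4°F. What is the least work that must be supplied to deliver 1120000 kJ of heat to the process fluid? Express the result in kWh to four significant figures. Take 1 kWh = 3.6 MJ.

48.58 kWh

In absolute terms T_C = 290.04 K and T_H = 343.71 K, so ΔT = 53.67 K.
The reversible limit is COP_HP = T_H/ΔT = 6.404, so W_min = Q_H/COP = Q_H·ΔT/T_H.
W_min = 1120000 × 53.67/343.71 = 174900 kJ = 48.58 kWh.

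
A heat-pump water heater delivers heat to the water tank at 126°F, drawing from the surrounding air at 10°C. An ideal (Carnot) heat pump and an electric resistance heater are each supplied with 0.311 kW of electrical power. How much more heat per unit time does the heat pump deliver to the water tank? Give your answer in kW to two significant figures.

2.1 kW

In absolute terms T_C = 283.15 K and T_H = 325.37 K, so ΔT = 42.22 K.
COP_Carnot = T_H/ΔT = 325.37/42.22 = 7.706.
The heat pump delivers Q̇_H = COP × Ẇ = 2.397 kW; the resistance heater delivers Ẇ = 0.3110 kW.
Extra = (COP − 1)·Ẇ = 2.086 kW.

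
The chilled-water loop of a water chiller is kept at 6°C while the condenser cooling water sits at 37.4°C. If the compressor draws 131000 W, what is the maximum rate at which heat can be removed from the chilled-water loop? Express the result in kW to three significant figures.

1160 kW

In absolute terms T_C = 279.15 K and T_H = 310.55 K, so ΔT = 31.40 K.
COP_Carnot = T_C/ΔT = 279.15/31.40 = 8.890.
Q̇_max = COP_Carnot × Ẇ = 8.890 × 131000 W = 1165000 W = 1165 kW.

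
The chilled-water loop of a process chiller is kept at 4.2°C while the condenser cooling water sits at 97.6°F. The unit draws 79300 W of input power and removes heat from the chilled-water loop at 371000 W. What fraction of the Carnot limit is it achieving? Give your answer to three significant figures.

COP_actual = Q̇_C/Ẇ = 371000/79300 = 4.678.
In absolute terms T_C = 277.35 K and T_H = 309.59 K, so ΔT = 32.24 K.
COP_Carnot = T_C/ΔT = 277.35/32.24 = 8.601.
η_II = COP_actual/COP_Carnot = 4.678/8.601 = 0.5439.

0.544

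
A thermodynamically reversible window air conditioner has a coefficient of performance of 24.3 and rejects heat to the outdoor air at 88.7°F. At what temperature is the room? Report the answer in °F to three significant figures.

67.0 °F

For a Carnot refrigerator COP_R = T_C/(T_H − T_C), so T_C = COP·T_H/(1 + COP).
With T_H = 304.65 K, T_C = 24.3 × 304.65/25.30 = 292.61 K.
Converting, 292.61 K = 67.03°F.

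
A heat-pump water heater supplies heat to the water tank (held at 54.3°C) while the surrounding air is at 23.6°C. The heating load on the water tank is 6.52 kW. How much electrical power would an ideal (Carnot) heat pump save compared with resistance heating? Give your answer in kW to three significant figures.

In absolute terms T_C = 296.75 K and T_H = 327.45 K, so ΔT = 30.70 K.
COP_Carnot = T_H/ΔT = 327.45/30.70 = 10.67.
Resistance heating needs Ẇ_res = Q̇_H = 6.520 kW; the reversible heat pump needs only Ẇ_hp = Q̇_H/COP = 0.6113 kW.
Saving = 6.520 − 0.6113 = 5.909 kW.

5.91 kW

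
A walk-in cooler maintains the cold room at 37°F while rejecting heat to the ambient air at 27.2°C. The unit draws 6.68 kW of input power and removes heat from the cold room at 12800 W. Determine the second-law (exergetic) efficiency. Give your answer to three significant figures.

0.170

Converting, Q̇_C = 12800 W = 12.80 kW, so COP_actual = Q̇_C/Ẇ = 12.80/6.680 = 1.916.
In absolute terms T_C = 275.93 K and T_H = 300.35 K, so ΔT = 24.42 K.
COP_Carnot = T_C/ΔT = 275.93/24.42 = 11.30.
η_II = COP_actual/COP_Carnot = 1.916/11.30 = 0.1696.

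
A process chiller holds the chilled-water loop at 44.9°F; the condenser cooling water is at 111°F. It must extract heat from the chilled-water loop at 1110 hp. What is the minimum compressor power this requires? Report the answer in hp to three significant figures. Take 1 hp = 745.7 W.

In absolute terms T_C = 280.32 K and T_H = 317.04 K, so ΔT = 36.72 K.
COP_Carnot = T_C/ΔT = 280.32/36.72 = 7.633.
Ẇ_min = Q̇/COP_Carnot = 1110/7.633 = 145.4 hp.

145 hp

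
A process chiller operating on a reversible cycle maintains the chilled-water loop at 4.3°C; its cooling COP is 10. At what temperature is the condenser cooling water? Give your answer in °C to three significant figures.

32.0 °C

COP_R = T_C/(T_H − T_C) gives T_H − T_C = T_C/COP.
With T_C = 277.45 K, T_H = 277.45 × (1 + 1/10) = 305.19 K.
Converting, 305.19 K = 32.05°C.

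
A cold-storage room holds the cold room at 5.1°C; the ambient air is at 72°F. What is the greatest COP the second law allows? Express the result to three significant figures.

In absolute terms T_C = 278.25 K and T_H = 295.37 K, so ΔT = 17.12 K.
For a reversible cycle, COP_Carnot = T_C/ΔT = 278.25/17.12 = 16.25.

16.3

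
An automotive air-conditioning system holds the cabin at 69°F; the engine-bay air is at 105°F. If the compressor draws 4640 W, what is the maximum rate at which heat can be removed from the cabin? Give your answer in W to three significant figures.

In absolute terms T_C = 293.71 K and T_H = 313.71 K, so ΔT = 20.00 K.
COP_Carnot = T_C/ΔT = 293.71/20.00 = 14.69.
Q̇_max = COP_Carnot × Ẇ = 14.69 × 4640 W = 68140 W.

68100 W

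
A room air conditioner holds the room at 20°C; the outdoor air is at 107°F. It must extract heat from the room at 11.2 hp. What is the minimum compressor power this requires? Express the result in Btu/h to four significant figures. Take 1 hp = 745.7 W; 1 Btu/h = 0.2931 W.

In absolute terms T_C = 293.15 K and T_H = 314.82 K, so ΔT = 21.67 K.
COP_Carnot = T_C/ΔT = 293.15/21.67 = 13.53.
Ẇ_min = Q̇/COP_Carnot = 11.20/13.53 = 0.8278 hp = 2106 Btu/h.

2106 Btu/h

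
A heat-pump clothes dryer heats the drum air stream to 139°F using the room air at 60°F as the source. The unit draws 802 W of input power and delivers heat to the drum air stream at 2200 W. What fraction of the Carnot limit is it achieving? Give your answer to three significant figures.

COP_actual = Q̇_H/Ẇ = 2200/802.0 = 2.743.
In absolute terms T_C = 288.71 K and T_H = 332.59 K, so ΔT = 43.89 K.
COP_Carnot = T_H/ΔT = 332.59/43.89 = 7.578.
η_II = COP_actual/COP_Carnot = 2.743/7.578 = 0.3620.

0.362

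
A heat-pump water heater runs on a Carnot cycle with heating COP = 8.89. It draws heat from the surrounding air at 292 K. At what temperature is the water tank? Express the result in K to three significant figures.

COP_HP = T_H/(T_H − T_C) rearranges to T_H = COP·T_C/(COP − 1).
With T_C = 292.00 K, T_H = 8.89 × 292.00/7.890 = 329.01 K.

329 K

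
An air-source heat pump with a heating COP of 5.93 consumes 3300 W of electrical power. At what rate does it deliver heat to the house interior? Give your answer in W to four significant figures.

Q̇_H = COP_HP × Ẇ = 5.93 × 3300 = 19570 W.

19570 W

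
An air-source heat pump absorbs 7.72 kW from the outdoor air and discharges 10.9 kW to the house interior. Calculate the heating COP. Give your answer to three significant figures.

The first law gives Q̇_H = Q̇_C + Ẇ, so the three rates are Q̇_C = 7.720, Q̇_H = 10.90, Ẇ = 3.180 kW.
COP_HP = Q̇_H/Ẇ = 10.90/3.180 = 3.428.

3.43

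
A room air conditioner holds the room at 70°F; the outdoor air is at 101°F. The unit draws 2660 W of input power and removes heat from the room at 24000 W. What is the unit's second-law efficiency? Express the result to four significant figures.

0.5281

COP_actual = Q̇_C/Ẇ = 24000/2660 = 9.023.
In absolute terms T_C = 294.26 K and T_H = 311.48 K, so ΔT = 17.22 K.
COP_Carnot = T_C/ΔT = 294.26/17.22 = 17.09.
η_II = COP_actual/COP_Carnot = 9.023/17.09 = 0.5281.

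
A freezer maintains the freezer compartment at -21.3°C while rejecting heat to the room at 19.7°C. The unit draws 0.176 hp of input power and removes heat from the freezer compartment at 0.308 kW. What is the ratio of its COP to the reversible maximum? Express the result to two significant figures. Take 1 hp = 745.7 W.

Converting, Q̇_C = 0.3080 kW = 0.4130 hp, so COP_actual = Q̇_C/Ẇ = 0.4130/0.1760 = 2.347.
In absolute terms T_C = 251.85 K and T_H = 292.85 K, so ΔT = 41.00 K.
COP_Carnot = T_C/ΔT = 251.85/41.00 = 6.143.
η_II = COP_actual/COP_Carnot = 2.347/6.143 = 0.3820.

0.38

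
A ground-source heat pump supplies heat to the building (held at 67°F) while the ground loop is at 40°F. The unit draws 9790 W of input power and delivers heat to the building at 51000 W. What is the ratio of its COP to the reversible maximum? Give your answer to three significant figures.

COP_actual = Q̇_H/Ẇ = 51000/9790 = 5.209.
In absolute terms T_C = 277.59 K and T_H = 292.59 K, so ΔT = 15.00 K.
COP_Carnot = T_H/ΔT = 292.59/15.00 = 19.51.
η_II = COP_actual/COP_Carnot = 5.209/19.51 = 0.2671.

0.267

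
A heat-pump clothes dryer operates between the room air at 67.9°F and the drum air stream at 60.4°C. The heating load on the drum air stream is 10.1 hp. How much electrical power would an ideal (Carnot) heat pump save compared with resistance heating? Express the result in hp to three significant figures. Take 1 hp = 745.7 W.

8.87 hp

In absolute terms T_C = 293.09 K and T_H = 333.55 K, so ΔT = 40.46 K.
COP_Carnot = T_H/ΔT = 333.55/40.46 = 8.245.
Resistance heating needs Ẇ_res = Q̇_H = 10.10 hp; the reversible heat pump needs only Ẇ_hp = Q̇_H/COP = 1.225 hp.
Saving = 10.10 − 1.225 = 8.875 hp.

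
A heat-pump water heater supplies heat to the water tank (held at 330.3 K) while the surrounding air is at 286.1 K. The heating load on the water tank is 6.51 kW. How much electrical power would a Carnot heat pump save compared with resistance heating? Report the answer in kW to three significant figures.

The reservoir spacing is ΔT = 330.3 − 286.1 = 44.20 K.
COP_Carnot = T_H/ΔT = 330.30/44.20 = 7.473.
Resistance heating needs Ẇ_res = Q̇_H = 6.510 kW; the reversible heat pump needs only Ẇ_hp = Q̇_H/COP = 0.8712 kW.
Saving = 6.510 − 0.8712 = 5.639 kW.

5.64 kW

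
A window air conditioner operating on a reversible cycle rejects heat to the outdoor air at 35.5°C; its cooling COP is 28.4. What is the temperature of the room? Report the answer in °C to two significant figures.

25 °C

For a Carnot refrigerator COP_R = T_C/(T_H − T_C), so T_C = COP·T_H/(1 + COP).
With T_H = 308.65 K, T_C = 28.4 × 308.65/29.40 = 298.15 K.
Converting, 298.15 K = 25.00°C.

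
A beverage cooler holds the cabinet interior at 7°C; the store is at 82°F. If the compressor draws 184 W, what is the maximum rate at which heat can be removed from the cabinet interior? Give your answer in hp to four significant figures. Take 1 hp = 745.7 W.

In absolute terms T_C = 280.15 K and T_H = 300.93 K, so ΔT = 20.78 K.
COP_Carnot = T_C/ΔT = 280.15/20.78 = 13.48.
Q̇_max = COP_Carnot × Ẇ = 13.48 × 184.0 W = 2481 W = 3.327 hp.

3.327 hp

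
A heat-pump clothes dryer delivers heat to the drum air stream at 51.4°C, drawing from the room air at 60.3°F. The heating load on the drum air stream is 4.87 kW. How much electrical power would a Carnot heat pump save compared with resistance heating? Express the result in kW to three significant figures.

In absolute terms T_C = 288.87 K and T_H = 324.55 K, so ΔT = 35.68 K.
COP_Carnot = T_H/ΔT = 324.55/35.68 = 9.097.
Resistance heating needs Ẇ_res = Q̇_H = 4.870 kW; the reversible heat pump needs only Ẇ_hp = Q̇_H/COP = 0.5354 kW.
Saving = 4.870 − 0.5354 = 4.335 kW.

4.33 kW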